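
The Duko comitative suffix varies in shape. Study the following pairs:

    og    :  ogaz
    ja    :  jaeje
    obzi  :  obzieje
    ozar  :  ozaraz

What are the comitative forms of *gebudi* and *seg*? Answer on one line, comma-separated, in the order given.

The suffix is conditioned by the final sound: -az when the stem ends in a consonant (*og*, *ozar*); -eje when the stem ends in a vowel (*ja*, *obzi*).
*gebudi*: final sound = /i/, a vowel → -eje → *gebudieje*.
Since the final sound of *seg* is /g/ (a consonant), it takes -az, giving *segaz*.

gebudieje, segaz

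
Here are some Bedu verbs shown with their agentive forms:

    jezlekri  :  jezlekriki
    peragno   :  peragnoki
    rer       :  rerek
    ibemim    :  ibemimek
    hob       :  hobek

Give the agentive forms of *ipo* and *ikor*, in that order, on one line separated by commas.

ipoki, ikorek

Looking at the final sound of each stem: -ek when the stem ends in a consonant (*rer*, *ibemim*, *hob*); -ki when the stem ends in a vowel (*jezlekri*, *peragno*).
*ipo* — final sound /o/ (a vowel) → -ki → *ipoki*.
Since the final sound of *ikor* is /r/ (a consonant), it takes -ek, giving *ikorek*.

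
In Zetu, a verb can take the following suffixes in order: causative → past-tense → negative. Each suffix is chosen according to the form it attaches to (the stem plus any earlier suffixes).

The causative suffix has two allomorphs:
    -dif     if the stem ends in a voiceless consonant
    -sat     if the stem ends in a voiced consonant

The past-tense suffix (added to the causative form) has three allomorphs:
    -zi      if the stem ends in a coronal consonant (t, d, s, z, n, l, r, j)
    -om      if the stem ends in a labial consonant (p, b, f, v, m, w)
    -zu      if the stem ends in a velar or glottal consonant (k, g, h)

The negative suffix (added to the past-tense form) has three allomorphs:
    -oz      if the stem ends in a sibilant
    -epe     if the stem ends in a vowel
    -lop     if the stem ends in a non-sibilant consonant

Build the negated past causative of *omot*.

omotdifomlop

*omot*: final consonant = /t/, voiceless → -dif → *omotdif*.
Since the final consonant of the causative form *omotdif* is /f/ (labial), it takes -om, giving *omotdifom*.
The past-tense form *omotdifom* — final sound /m/ (a non-sibilant consonant) → -lop → *omotdifomlop*.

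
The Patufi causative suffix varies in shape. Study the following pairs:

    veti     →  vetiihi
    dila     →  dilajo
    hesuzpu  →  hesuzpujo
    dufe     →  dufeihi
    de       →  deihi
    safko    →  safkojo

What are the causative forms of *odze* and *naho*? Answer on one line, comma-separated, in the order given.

odzeihi, nahojo

The alternation tracks the last vowel of the stem — -ihi when the last vowel of the stem is a front vowel (*veti*, *dufe*, *de*); -jo when the last vowel of the stem is a back vowel (*dila*, *hesuzpu*, *safko*).
Since the last vowel of *odze* is /e/ (a front vowel), it takes -ihi, giving *odzeihi*.
*naho*: last vowel = /o/, a back vowel → -jo → *nahojo*.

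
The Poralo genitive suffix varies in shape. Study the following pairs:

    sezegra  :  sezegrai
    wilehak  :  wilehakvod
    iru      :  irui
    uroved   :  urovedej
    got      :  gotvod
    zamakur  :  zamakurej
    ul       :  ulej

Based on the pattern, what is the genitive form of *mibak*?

The pattern is voicing of the final sound: -vod when the stem ends in a voiceless consonant (*wilehak*, *got*); -ej when the stem ends in a voiced consonant (*uroved*, *zamakur*, *ul*); -i when the stem ends in a vowel (*sezegra*, *iru*).
Since the final sound of *mibak* is /k/ (a voiceless consonant), it takes -vod, giving *mibakvod*.

mibakvod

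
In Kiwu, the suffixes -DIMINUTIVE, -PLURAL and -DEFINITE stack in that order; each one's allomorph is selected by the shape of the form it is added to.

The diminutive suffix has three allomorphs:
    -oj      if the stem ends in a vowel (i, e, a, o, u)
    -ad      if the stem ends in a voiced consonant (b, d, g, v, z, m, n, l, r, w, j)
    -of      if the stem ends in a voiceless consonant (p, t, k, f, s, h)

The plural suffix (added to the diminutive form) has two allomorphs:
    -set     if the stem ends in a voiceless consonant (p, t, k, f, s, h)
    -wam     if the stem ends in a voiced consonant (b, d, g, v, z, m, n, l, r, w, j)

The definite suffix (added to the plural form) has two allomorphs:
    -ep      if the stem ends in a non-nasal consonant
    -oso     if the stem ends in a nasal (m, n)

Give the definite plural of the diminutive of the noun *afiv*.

Since the final sound of *afiv* is /v/ (a voiced consonant), it takes -ad, giving *afivad*.
The final consonant of the diminutive form *afivad* is /d/, which is voiced, so the plural suffix is -wam, giving *afivadwam*.
The plural form *afivadwam*: final consonant = /m/, a nasal → -oso → *afivadwamoso*.

afivadwamoso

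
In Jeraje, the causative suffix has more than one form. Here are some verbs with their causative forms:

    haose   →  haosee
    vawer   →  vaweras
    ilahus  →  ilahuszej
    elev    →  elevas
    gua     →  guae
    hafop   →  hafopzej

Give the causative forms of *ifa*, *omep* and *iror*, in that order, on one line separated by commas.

The suffix is conditioned by the final sound: -zej when the stem ends in a voiceless consonant (*ilahus*, *hafop*); -as when the stem ends in a voiced consonant (*vawer*, *elev*); -e when the stem ends in a vowel (*haose*, *gua*).
Since the final sound of *ifa* is /a/ (a vowel), it takes -e, giving *ifae*.
The final sound of *omep* is /p/, which is a voiceless consonant, so the suffix is -zej, giving *omepzej*.
Since the final sound of *iror* is /r/ (a voiced consonant), it takes -as, giving *iroras*.

ifae, omepzej, iroras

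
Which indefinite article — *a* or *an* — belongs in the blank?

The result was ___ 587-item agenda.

a

The indefinite article is chosen by the initial *sound* of the following word, not its spelling.
The number *587* is spoken "five hundred …", beginning with /faɪv/ — a consonant sound.
So the article is *a*: The result was a 587-item agenda.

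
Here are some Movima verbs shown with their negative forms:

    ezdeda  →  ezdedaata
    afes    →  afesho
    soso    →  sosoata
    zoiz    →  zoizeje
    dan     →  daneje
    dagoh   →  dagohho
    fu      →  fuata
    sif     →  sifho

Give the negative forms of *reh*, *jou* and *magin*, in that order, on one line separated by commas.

rehho, jouata, magineje

The alternation tracks the final sound of the stem — -ho when the stem ends in a voiceless consonant (*afes*, *dagoh*, *sif*); -eje when the stem ends in a voiced consonant (*zoiz*, *dan*); -ata when the stem ends in a vowel (*ezdeda*, *soso*, *fu*).
The final sound of *reh* is /h/, which is a voiceless consonant, so the suffix is -ho, giving *rehho*.
Since the final sound of *jou* is /u/ (a vowel), it takes -ata, giving *jouata*.
Since the final sound of *magin* is /n/ (a voiced consonant), it takes -eje, giving *magineje*.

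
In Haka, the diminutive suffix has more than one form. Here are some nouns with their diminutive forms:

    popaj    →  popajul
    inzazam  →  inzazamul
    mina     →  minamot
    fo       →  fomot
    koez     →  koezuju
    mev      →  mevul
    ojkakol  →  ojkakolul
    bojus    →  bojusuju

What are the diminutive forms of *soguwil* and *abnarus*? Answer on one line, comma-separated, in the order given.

Looking at the final sound of each stem: -uju when the stem ends in a sibilant (*koez*, *bojus*); -ul when the stem ends in a non-sibilant consonant (*popaj*, *inzazam*, *mev*, *ojkakol*); -mot when the stem ends in a vowel (*mina*, *fo*).
*soguwil*: final sound = /l/, a non-sibilant consonant → -ul → *soguwilul*.
Since the final sound of *abnarus* is /s/ (a sibilant), it takes -uju, giving *abnarusuju*.

soguwilul, abnarusuju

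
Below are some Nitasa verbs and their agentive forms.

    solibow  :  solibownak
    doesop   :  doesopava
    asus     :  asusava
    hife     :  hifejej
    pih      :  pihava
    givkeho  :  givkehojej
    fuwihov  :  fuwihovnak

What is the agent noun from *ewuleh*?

The suffix is conditioned by the final sound: -ava when the stem ends in a voiceless consonant (*doesop*, *asus*, *pih*); -nak when the stem ends in a voiced consonant (*solibow*, *fuwihov*); -jej when the stem ends in a vowel (*hife*, *givkeho*).
*ewuleh*: final sound = /h/, a voiceless consonant → -ava → *ewulehava*.

ewulehava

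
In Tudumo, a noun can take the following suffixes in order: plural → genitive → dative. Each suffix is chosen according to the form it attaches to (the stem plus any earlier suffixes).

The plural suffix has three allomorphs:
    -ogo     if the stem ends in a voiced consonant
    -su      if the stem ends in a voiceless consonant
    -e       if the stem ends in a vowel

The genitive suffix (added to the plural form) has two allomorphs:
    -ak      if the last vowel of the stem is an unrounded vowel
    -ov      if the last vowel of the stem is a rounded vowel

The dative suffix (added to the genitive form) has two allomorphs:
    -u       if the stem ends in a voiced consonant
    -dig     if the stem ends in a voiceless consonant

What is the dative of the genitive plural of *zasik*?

Since the final sound of *zasik* is /k/ (a voiceless consonant), it takes -su, giving *zasiksu*.
The last vowel of the plural form *zasiksu* is /u/, which is a rounded vowel, so the genitive suffix is -ov, giving *zasiksuov*.
The final consonant of the genitive form *zasiksuov* is /v/, which is voiced, so the dative suffix is -u, giving *zasiksuovu*.

zasiksuovu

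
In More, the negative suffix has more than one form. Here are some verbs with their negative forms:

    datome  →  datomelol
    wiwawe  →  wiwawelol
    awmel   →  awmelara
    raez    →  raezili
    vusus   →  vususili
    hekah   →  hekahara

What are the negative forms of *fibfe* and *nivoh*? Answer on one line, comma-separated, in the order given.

The alternation tracks the final sound of the stem — -ili when the stem ends in a sibilant (*raez*, *vusus*); -ara when the stem ends in a non-sibilant consonant (*awmel*, *hekah*); -lol when the stem ends in a vowel (*datome*, *wiwawe*).
Since the final sound of *fibfe* is /e/ (a vowel), it takes -lol, giving *fibfelol*.
*nivoh* — final sound /h/ (a non-sibilant consonant) → -ara → *nivohara*.

fibfelol, nivohara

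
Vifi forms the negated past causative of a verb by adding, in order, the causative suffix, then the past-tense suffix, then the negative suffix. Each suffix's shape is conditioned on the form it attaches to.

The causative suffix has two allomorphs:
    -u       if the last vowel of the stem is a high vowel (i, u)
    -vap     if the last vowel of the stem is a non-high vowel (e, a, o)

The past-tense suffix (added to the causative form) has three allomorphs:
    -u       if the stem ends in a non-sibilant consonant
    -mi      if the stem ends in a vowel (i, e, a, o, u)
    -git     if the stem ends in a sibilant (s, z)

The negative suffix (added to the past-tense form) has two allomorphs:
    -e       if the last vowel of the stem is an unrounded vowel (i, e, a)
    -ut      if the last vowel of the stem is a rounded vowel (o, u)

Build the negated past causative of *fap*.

fapvapuut

*fap* — last vowel /a/ (a non-high vowel) → -vap → *fapvap*.
Since the final sound of the causative form *fapvap* is /p/ (a non-sibilant consonant), it takes -u, giving *fapvapu*.
Since the last vowel of the past-tense form *fapvapu* is /u/ (a rounded vowel), it takes -ut, giving *fapvapuut*.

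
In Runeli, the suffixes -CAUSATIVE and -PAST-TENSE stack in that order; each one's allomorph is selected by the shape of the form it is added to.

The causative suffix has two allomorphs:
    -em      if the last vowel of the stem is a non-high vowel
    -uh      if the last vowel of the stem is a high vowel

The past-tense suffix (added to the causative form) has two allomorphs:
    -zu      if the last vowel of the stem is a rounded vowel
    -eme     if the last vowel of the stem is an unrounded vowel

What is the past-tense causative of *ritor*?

*ritor*: last vowel = /o/, a non-high vowel → -em → *ritorem*.
Since the last vowel of the causative form *ritorem* is /e/ (an unrounded vowel), it takes -eme, giving *ritorememe*.

ritorememe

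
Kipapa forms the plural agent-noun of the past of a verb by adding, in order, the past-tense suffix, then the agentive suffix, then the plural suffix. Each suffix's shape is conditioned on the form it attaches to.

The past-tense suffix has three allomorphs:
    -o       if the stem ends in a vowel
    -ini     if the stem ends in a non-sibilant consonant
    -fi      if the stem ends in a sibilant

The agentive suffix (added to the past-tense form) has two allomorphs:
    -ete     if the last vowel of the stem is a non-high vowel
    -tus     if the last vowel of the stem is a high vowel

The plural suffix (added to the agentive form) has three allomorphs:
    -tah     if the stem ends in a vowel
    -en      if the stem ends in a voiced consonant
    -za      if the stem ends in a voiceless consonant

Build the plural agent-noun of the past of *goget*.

gogetinitusza

*goget*: final sound = /t/, a non-sibilant consonant → -ini → *gogetini*.
The past-tense form *gogetini* — last vowel /i/ (a high vowel) → -tus → *gogetinitus*.
The agentive form *gogetinitus* — final sound /s/ (a voiceless consonant) → -za → *gogetinitusza*.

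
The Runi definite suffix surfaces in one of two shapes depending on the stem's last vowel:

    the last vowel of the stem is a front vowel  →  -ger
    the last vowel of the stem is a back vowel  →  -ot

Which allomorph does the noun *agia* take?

-ot

*agia*: last vowel = /a/, a back vowel → -ot.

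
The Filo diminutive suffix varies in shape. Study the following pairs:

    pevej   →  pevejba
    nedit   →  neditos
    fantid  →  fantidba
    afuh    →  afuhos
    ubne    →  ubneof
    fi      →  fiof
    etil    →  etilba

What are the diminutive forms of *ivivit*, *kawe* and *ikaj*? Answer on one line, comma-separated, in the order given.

The pattern is voicing of the final sound: -os when the stem ends in a voiceless consonant (*nedit*, *afuh*); -ba when the stem ends in a voiced consonant (*pevej*, *fantid*, *etil*); -of when the stem ends in a vowel (*ubne*, *fi*).
The final sound of *ivivit* is /t/, which is a voiceless consonant, so the suffix is -os, giving *ivivitos*.
*kawe*: final sound = /e/, a vowel → -of → *kaweof*.
*ikaj*: final sound = /j/, a voiced consonant → -ba → *ikajba*.

ivivitos, kaweof, ikajba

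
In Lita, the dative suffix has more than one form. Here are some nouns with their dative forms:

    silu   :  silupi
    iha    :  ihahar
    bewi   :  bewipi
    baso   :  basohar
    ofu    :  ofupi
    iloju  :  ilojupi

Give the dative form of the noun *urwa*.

The alternation tracks the last vowel of the stem — -pi when the last vowel of the stem is a high vowel (*silu*, *bewi*, *ofu*, *iloju*); -har when the last vowel of the stem is a non-high vowel (*iha*, *baso*).
The last vowel of *urwa* is /a/, which is a non-high vowel, so the suffix is -har, giving *urwahar*.

urwahar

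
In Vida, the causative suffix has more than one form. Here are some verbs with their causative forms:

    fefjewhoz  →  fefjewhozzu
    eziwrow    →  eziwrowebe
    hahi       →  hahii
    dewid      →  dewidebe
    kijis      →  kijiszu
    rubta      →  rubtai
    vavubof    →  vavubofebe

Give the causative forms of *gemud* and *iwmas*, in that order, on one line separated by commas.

Looking at the final sound of each stem: -zu when the stem ends in a sibilant (*fefjewhoz*, *kijis*); -ebe when the stem ends in a non-sibilant consonant (*eziwrow*, *dewid*, *vavubof*); -i when the stem ends in a vowel (*hahi*, *rubta*).
*gemud*: final sound = /d/, a non-sibilant consonant → -ebe → *gemudebe*.
*iwmas* — final sound /s/ (a sibilant) → -zu → *iwmaszu*.

gemudebe, iwmaszu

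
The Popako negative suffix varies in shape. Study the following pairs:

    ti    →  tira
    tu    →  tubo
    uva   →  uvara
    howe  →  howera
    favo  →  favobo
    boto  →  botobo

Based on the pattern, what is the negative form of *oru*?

The suffix is conditioned by the last vowel: -bo when the last vowel of the stem is a rounded vowel (*tu*, *favo*, *boto*); -ra when the last vowel of the stem is an unrounded vowel (*ti*, *uva*, *howe*).
Since the last vowel of *oru* is /u/ (a rounded vowel), it takes -bo, giving *orubo*.

orubo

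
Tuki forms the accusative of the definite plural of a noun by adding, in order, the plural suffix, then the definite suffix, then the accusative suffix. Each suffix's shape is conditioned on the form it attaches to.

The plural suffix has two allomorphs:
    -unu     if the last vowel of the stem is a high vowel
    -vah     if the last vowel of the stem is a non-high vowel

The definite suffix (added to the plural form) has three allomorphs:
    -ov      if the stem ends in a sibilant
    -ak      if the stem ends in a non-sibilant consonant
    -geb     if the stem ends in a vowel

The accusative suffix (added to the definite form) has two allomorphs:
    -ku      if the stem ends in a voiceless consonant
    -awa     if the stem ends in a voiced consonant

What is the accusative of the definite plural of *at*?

The last vowel of *at* is /a/, which is a non-high vowel, so the plural suffix is -vah, giving *atvah*.
The final sound of the plural form *atvah* is /h/, which is a non-sibilant consonant, so the definite suffix is -ak, giving *atvahak*.
Since the final consonant of the definite form *atvahak* is /k/ (voiceless), it takes -ku, giving *atvahakku*.

atvahakku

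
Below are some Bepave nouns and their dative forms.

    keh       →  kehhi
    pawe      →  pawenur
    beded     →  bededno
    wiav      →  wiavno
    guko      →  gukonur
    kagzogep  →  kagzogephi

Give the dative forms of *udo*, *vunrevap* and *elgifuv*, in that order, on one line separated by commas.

The pattern is voicing of the final sound: -hi when the stem ends in a voiceless consonant (*keh*, *kagzogep*); -no when the stem ends in a voiced consonant (*beded*, *wiav*); -nur when the stem ends in a vowel (*pawe*, *guko*).
*udo* — final sound /o/ (a vowel) → -nur → *udonur*.
*vunrevap* — final sound /p/ (a voiceless consonant) → -hi → *vunrevaphi*.
*elgifuv* — final sound /v/ (a voiced consonant) → -no → *elgifuvno*.

udonur, vunrevaphi, elgifuvno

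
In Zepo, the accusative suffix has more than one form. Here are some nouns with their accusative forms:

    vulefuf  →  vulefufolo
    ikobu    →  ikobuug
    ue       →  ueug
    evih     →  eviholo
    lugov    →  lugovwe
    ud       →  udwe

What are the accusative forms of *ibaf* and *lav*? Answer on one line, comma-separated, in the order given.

The alternation tracks the final sound of the stem — -olo when the stem ends in a voiceless consonant (*vulefuf*, *evih*); -we when the stem ends in a voiced consonant (*lugov*, *ud*); -ug when the stem ends in a vowel (*ikobu*, *ue*).
*ibaf* — final sound /f/ (a voiceless consonant) → -olo → *ibafolo*.
*lav*: final sound = /v/, a voiced consonant → -we → *lavwe*.

ibafolo, lavwe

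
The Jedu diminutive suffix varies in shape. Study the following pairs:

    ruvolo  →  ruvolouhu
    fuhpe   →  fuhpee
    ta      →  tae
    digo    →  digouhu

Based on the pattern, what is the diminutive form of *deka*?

dekae

The alternation tracks the last vowel of the stem — -uhu when the last vowel of the stem is a rounded vowel (*ruvolo*, *digo*); -e when the last vowel of the stem is an unrounded vowel (*fuhpe*, *ta*).
*deka*: last vowel = /a/, an unrounded vowel → -e → *dekae*.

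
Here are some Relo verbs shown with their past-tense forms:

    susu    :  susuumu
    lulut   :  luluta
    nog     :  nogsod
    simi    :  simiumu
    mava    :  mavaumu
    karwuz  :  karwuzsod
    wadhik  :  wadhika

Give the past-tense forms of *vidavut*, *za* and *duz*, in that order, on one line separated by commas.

vidavuta, zaumu, duzsod

Looking at the final sound of each stem: -a when the stem ends in a voiceless consonant (*lulut*, *wadhik*); -sod when the stem ends in a voiced consonant (*nog*, *karwuz*); -umu when the stem ends in a vowel (*susu*, *simi*, *mava*).
Since the final sound of *vidavut* is /t/ (a voiceless consonant), it takes -a, giving *vidavuta*.
*za* — final sound /a/ (a vowel) → -umu → *zaumu*.
*duz*: final sound = /z/, a voiced consonant → -sod → *duzsod*.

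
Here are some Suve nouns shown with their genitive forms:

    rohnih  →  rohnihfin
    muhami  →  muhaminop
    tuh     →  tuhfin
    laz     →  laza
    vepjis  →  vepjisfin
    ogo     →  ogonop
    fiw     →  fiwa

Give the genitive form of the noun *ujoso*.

ujosonop

Looking at the final sound of each stem: -fin when the stem ends in a voiceless consonant (*rohnih*, *tuh*, *vepjis*); -a when the stem ends in a voiced consonant (*laz*, *fiw*); -nop when the stem ends in a vowel (*muhami*, *ogo*).
Since the final sound of *ujoso* is /o/ (a vowel), it takes -nop, giving *ujosonop*.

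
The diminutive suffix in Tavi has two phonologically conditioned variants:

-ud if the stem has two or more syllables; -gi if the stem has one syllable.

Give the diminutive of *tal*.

*tal* (one syllable) → -gi → *talgi*.

talgi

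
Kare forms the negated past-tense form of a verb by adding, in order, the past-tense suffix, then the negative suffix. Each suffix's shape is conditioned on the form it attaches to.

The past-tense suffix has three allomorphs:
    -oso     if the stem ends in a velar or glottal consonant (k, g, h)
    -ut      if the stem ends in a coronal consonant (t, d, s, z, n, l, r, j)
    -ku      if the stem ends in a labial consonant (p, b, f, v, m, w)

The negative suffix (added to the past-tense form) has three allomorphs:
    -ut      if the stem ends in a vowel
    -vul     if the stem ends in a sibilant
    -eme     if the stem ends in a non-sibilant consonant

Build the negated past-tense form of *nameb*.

*nameb*: final consonant = /b/, labial → -ku → *namebku*.
Since the final sound of the past-tense form *namebku* is /u/ (a vowel), it takes -ut, giving *namebkuut*.

namebkuut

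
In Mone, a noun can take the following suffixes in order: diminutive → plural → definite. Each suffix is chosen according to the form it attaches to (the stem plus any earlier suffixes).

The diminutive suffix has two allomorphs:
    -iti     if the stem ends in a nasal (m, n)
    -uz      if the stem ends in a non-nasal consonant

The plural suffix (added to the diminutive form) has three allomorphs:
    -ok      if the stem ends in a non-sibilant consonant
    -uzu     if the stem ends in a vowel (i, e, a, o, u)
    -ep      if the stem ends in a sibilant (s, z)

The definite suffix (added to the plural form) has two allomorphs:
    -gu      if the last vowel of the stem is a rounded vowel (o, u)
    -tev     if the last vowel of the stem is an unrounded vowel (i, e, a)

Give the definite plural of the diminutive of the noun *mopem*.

*mopem* — final consonant /m/ (a nasal) → -iti → *mopemiti*.
The diminutive form *mopemiti* — final sound /i/ (a vowel) → -uzu → *mopemitiuzu*.
The plural form *mopemitiuzu*: last vowel = /u/, a rounded vowel → -gu → *mopemitiuzugu*.

mopemitiuzugu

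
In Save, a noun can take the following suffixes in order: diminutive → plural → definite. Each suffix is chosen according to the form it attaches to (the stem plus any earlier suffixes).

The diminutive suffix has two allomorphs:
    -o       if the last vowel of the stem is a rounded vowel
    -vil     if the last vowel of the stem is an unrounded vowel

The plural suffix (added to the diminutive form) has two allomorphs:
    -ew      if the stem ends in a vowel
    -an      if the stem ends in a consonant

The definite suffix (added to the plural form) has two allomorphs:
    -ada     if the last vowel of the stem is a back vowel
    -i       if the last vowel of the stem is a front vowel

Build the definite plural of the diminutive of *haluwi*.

haluwivilanada

Since the last vowel of *haluwi* is /i/ (an unrounded vowel), it takes -vil, giving *haluwivil*.
The final sound of the diminutive form *haluwivil* is /l/, which is a consonant, so the plural suffix is -an, giving *haluwivilan*.
The last vowel of the plural form *haluwivilan* is /a/, which is a back vowel, so the definite suffix is -ada, giving *haluwivilanada*.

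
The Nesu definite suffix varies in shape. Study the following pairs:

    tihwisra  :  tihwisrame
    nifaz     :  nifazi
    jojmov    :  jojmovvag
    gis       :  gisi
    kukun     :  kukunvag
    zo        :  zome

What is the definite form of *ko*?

Looking at the final sound of each stem: -i when the stem ends in a sibilant (*nifaz*, *gis*); -vag when the stem ends in a non-sibilant consonant (*jojmov*, *kukun*); -me when the stem ends in a vowel (*tihwisra*, *zo*).
Since the final sound of *ko* is /o/ (a vowel), it takes -me, giving *kome*.

kome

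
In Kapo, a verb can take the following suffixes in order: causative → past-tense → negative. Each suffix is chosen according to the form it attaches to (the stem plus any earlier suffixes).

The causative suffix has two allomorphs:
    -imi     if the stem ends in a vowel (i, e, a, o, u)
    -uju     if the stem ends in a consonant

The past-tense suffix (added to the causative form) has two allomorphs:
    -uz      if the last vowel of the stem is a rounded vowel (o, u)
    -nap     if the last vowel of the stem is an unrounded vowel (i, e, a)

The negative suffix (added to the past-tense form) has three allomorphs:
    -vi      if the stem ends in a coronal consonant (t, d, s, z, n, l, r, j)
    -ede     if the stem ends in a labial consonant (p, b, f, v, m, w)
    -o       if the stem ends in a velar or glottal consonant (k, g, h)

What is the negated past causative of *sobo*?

*sobo*: final sound = /o/, a vowel → -imi → *soboimi*.
The causative form *soboimi*: last vowel = /i/, an unrounded vowel → -nap → *soboiminap*.
The past-tense form *soboiminap*: final consonant = /p/, labial → -ede → *soboiminapede*.

soboiminapede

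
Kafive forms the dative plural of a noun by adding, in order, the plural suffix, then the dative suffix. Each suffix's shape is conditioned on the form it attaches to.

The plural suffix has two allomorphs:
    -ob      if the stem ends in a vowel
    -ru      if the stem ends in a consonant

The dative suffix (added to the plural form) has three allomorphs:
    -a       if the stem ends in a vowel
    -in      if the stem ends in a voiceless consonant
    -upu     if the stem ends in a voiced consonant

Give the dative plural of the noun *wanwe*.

wanweobupu

The final sound of *wanwe* is /e/, which is a vowel, so the plural suffix is -ob, giving *wanweob*.
Since the final sound of the plural form *wanweob* is /b/ (a voiced consonant), it takes -upu, giving *wanweobupu*.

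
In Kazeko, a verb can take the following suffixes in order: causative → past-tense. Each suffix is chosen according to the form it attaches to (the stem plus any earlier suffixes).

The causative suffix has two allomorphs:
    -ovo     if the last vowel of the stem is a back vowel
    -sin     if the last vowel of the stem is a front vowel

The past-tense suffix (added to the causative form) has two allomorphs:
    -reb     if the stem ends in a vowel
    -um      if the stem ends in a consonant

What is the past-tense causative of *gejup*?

gejupovoreb

*gejup*: last vowel = /u/, a back vowel → -ovo → *gejupovo*.
The causative form *gejupovo*: final sound = /o/, a vowel → -reb → *gejupovoreb*.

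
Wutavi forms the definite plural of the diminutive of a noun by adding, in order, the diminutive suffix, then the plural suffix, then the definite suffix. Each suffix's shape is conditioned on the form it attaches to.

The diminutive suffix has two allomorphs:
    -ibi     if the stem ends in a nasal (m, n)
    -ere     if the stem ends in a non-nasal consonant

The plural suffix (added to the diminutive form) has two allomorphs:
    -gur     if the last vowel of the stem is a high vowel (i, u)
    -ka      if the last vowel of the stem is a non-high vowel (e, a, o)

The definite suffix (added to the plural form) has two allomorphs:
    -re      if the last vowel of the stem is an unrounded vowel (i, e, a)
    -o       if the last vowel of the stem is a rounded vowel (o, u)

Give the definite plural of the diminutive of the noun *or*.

The final consonant of *or* is /r/, which is non-nasal, so the diminutive suffix is -ere, giving *orere*.
The diminutive form *orere*: last vowel = /e/, a non-high vowel → -ka → *orereka*.
The plural form *orereka* — last vowel /a/ (an unrounded vowel) → -re → *orerekare*.

orerekare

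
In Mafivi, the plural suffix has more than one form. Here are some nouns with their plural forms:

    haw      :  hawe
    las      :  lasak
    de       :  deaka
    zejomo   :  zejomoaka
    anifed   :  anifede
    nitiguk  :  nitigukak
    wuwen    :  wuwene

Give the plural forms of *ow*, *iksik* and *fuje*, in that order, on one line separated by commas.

Looking at the final sound of each stem: -ak when the stem ends in a voiceless consonant (*las*, *nitiguk*); -e when the stem ends in a voiced consonant (*haw*, *anifed*, *wuwen*); -aka when the stem ends in a vowel (*de*, *zejomo*).
The final sound of *ow* is /w/, which is a voiced consonant, so the suffix is -e, giving *owe*.
The final sound of *iksik* is /k/, which is a voiceless consonant, so the suffix is -ak, giving *iksikak*.
*fuje*: final sound = /e/, a vowel → -aka → *fujeaka*.

owe, iksikak, fujeaka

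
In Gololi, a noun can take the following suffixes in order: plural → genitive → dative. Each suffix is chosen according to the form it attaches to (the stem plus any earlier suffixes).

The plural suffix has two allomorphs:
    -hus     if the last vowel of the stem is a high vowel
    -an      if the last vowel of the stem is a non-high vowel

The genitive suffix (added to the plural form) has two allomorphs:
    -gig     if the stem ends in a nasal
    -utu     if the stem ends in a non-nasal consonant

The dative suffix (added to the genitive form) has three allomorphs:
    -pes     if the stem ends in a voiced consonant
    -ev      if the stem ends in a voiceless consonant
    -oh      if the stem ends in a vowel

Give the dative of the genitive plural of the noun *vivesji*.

vivesjihusutuoh

*vivesji*: last vowel = /i/, a high vowel → -hus → *vivesjihus*.
The plural form *vivesjihus* — final consonant /s/ (non-nasal) → -utu → *vivesjihusutu*.
Since the final sound of the genitive form *vivesjihusutu* is /u/ (a vowel), it takes -oh, giving *vivesjihusutuoh*.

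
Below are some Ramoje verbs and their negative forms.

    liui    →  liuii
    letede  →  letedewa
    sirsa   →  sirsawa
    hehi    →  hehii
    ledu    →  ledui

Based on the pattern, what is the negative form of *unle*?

The alternation tracks the last vowel of the stem — -i when the last vowel of the stem is a high vowel (*liui*, *hehi*, *ledu*); -wa when the last vowel of the stem is a non-high vowel (*letede*, *sirsa*).
*unle* — last vowel /e/ (a non-high vowel) → -wa → *unlewa*.

unlewa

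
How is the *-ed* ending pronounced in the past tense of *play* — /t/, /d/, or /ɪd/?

The stem *play* ends in a voiced sound other than /d/.
The -ed suffix is realized as /ɪd/ after /t, d/; as /t/ after other voiceless consonants; and as /d/ after other voiced sounds.
So -ed on *play* is pronounced /d/.

/d/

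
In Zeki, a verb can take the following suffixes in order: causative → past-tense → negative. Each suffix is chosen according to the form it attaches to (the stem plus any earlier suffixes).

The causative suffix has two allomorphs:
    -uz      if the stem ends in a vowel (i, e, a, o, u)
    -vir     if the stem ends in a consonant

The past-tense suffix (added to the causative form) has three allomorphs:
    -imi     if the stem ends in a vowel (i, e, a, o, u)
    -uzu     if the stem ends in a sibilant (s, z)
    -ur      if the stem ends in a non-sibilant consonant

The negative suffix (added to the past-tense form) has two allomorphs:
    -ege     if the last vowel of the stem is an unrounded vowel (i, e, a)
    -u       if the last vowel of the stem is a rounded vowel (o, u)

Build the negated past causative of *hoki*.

hokiuzuzuu

*hoki*: final sound = /i/, a vowel → -uz → *hokiuz*.
Since the final sound of the causative form *hokiuz* is /z/ (a sibilant), it takes -uzu, giving *hokiuzuzu*.
The last vowel of the past-tense form *hokiuzuzu* is /u/, which is a rounded vowel, so the negative suffix is -u, giving *hokiuzuzuu*.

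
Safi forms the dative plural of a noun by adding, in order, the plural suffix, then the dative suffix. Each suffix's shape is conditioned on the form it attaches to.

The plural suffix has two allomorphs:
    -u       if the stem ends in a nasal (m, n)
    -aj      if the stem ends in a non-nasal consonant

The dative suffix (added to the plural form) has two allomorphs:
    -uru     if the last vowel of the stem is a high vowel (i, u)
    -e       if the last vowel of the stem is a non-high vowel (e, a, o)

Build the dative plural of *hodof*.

hodofaje

*hodof*: final consonant = /f/, non-nasal → -aj → *hodofaj*.
Since the last vowel of the plural form *hodofaj* is /a/ (a non-high vowel), it takes -e, giving *hodofaje*.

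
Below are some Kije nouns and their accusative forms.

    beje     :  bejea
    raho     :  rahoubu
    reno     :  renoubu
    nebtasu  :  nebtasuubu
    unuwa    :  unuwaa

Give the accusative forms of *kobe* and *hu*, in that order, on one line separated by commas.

The pattern is rounding harmony: -ubu when the last vowel of the stem is a rounded vowel (*raho*, *reno*, *nebtasu*); -a when the last vowel of the stem is an unrounded vowel (*beje*, *unuwa*).
*kobe*: last vowel = /e/, an unrounded vowel → -a → *kobea*.
*hu*: last vowel = /u/, a rounded vowel → -ubu → *huubu*.

kobea, huubu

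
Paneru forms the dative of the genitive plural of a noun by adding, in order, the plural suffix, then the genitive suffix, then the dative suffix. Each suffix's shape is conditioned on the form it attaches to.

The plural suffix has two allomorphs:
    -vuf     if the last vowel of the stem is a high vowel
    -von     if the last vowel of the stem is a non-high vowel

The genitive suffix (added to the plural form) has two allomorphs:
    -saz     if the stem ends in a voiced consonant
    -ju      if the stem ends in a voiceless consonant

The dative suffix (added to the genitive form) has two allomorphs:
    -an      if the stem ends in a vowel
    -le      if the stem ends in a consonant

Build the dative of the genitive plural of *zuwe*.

zuwevonsazle

*zuwe* — last vowel /e/ (a non-high vowel) → -von → *zuwevon*.
Since the final consonant of the plural form *zuwevon* is /n/ (voiced), it takes -saz, giving *zuwevonsaz*.
Since the final sound of the genitive form *zuwevonsaz* is /z/ (a consonant), it takes -le, giving *zuwevonsazle*.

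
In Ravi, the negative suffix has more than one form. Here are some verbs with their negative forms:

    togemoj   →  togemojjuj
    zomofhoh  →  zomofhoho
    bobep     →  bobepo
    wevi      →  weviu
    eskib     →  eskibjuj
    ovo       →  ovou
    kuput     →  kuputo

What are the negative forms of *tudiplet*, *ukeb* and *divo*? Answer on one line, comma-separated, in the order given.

The suffix is conditioned by the final sound: -o when the stem ends in a voiceless consonant (*zomofhoh*, *bobep*, *kuput*); -juj when the stem ends in a voiced consonant (*togemoj*, *eskib*); -u when the stem ends in a vowel (*wevi*, *ovo*).
Since the final sound of *tudiplet* is /t/ (a voiceless consonant), it takes -o, giving *tudipleto*.
The final sound of *ukeb* is /b/, which is a voiced consonant, so the suffix is -juj, giving *ukebjuj*.
Since the final sound of *divo* is /o/ (a vowel), it takes -u, giving *divou*.

tudipleto, ukebjuj, divou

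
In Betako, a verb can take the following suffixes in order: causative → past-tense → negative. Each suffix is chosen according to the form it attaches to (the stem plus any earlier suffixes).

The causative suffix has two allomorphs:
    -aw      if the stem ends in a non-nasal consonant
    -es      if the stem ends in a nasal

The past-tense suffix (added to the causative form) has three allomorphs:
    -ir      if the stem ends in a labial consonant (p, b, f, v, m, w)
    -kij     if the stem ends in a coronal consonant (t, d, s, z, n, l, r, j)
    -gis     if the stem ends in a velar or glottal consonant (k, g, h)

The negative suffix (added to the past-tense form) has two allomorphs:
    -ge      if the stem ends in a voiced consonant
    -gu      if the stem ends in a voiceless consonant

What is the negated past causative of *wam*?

wameskijge

*wam*: final consonant = /m/, a nasal → -es → *wames*.
The causative form *wames*: final consonant = /s/, coronal → -kij → *wameskij*.
The final consonant of the past-tense form *wameskij* is /j/, which is voiced, so the negative suffix is -ge, giving *wameskijge*.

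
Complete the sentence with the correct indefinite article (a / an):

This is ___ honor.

The indefinite article is chosen by the initial *sound* of the following word, not its spelling.
*honor* begins with the sound /ɒ/ (silent h) — a vowel sound.
So the article is *an*: This is an honor.

an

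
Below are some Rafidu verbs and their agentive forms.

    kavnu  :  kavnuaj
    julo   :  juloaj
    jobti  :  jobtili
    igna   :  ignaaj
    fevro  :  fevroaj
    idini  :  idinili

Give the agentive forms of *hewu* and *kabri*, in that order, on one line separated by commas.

hewuaj, kabrili

The pattern is front/back vowel harmony: -li when the last vowel of the stem is a front vowel (*jobti*, *idini*); -aj when the last vowel of the stem is a back vowel (*kavnu*, *julo*, *igna*, *fevro*).
*hewu* — last vowel /u/ (a back vowel) → -aj → *hewuaj*.
*kabri*: last vowel = /i/, a front vowel → -li → *kabrili*.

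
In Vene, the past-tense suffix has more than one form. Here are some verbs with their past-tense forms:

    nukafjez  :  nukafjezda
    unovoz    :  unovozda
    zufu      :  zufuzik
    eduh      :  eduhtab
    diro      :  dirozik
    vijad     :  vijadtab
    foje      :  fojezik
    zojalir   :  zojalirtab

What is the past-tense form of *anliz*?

anlizda

The pattern is sibilance of the final sound: -da when the stem ends in a sibilant (*nukafjez*, *unovoz*); -tab when the stem ends in a non-sibilant consonant (*eduh*, *vijad*, *zojalir*); -zik when the stem ends in a vowel (*zufu*, *diro*, *foje*).
*anliz* — final sound /z/ (a sibilant) → -da → *anlizda*.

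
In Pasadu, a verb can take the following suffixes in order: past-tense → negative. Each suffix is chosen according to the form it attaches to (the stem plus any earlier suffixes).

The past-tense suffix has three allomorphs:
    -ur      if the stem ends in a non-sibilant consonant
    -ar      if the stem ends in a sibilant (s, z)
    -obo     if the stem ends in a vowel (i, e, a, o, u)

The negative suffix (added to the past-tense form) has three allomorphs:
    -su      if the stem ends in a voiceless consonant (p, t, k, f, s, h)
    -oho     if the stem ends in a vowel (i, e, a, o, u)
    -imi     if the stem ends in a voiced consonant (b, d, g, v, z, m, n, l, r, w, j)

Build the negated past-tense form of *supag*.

supagurimi

*supag*: final sound = /g/, a non-sibilant consonant → -ur → *supagur*.
Since the final sound of the past-tense form *supagur* is /r/ (a voiced consonant), it takes -imi, giving *supagurimi*.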